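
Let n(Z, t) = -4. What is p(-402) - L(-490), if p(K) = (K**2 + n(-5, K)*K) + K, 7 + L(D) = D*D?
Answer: -77283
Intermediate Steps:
L(D) = -7 + D**2 (L(D) = -7 + D*D = -7 + D**2)
p(K) = K**2 - 3*K (p(K) = (K**2 - 4*K) + K = K**2 - 3*K)
p(-402) - L(-490) = -402*(-3 - 402) - (-7 + (-490)**2) = -402*(-405) - (-7 + 240100) = 162810 - 1*240093 = 162810 - 240093 = -77283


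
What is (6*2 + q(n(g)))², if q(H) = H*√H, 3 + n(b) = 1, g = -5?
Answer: 136 - 48*I*√2 ≈ 136.0 - 67.882*I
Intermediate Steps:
n(b) = -2 (n(b) = -3 + 1 = -2)
q(H) = H^(3/2)
(6*2 + q(n(g)))² = (6*2 + (-2)^(3/2))² = (12 - 2*I*√2)²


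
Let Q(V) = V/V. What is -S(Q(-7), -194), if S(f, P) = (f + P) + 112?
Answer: 81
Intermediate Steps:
Q(V) = 1
S(f, P) = 112 + P + f (S(f, P) = (P + f) + 112 = 112 + P + f)
-S(Q(-7), -194) = -(112 - 194 + 1) = -1*(-81) = 81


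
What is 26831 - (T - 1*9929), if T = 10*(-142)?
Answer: 38180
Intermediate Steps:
T = -1420
26831 - (T - 1*9929) = 26831 - (-1420 - 1*9929) = 26831 - (-1420 - 9929) = 26831 - 1*(-11349) = 26831 + 11349 = 38180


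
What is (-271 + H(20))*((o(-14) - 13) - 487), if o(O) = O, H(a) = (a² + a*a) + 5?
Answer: -274476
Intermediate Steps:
H(a) = 5 + 2*a² (H(a) = (a² + a²) + 5 = 2*a² + 5 = 5 + 2*a²)
(-271 + H(20))*((o(-14) - 13) - 487) = (-271 + (5 + 2*20²))*((-14 - 13) - 487) = (-271 + (5 + 2*400))*(-27 - 487) = (-271 + (5 + 800))*(-514) = (-271 + 805)*(-514) = 534*(-514) = -274476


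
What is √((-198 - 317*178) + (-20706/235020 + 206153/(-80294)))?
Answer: I*√35008561045051415700095/786278995 ≈ 237.96*I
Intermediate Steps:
√((-198 - 317*178) + (-20706/235020 + 206153/(-80294))) = √((-198 - 56426) + (-20706*1/235020 + 206153*(-1/80294))) = √(-56624 + (-3451/39170 - 206153/80294)) = √(-56624 - 2088026901/786278995) = √(-44524349839781/786278995) = I*√35008561045051415700095/786278995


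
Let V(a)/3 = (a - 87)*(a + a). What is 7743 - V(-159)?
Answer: -226941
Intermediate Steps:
V(a) = 6*a*(-87 + a) (V(a) = 3*((a - 87)*(a + a)) = 3*((-87 + a)*(2*a)) = 3*(2*a*(-87 + a)) = 6*a*(-87 + a))
7743 - V(-159) = 7743 - 6*(-159)*(-87 - 159) = 7743 - 6*(-159)*(-246) = 7743 - 1*234684 = 7743 - 234684 = -226941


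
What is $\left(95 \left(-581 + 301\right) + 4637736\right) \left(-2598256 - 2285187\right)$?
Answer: $-22518219821248$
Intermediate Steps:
$\left(95 \left(-581 + 301\right) + 4637736\right) \left(-2598256 - 2285187\right) = \left(95 \left(-280\right) + 4637736\right) \left(-4883443\right) = \left(-26600 + 4637736\right) \left(-4883443\right) = 4611136 \left(-4883443\right) = -22518219821248$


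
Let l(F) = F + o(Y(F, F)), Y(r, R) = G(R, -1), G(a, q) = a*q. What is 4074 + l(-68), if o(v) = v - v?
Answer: 4006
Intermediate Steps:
Y(r, R) = -R (Y(r, R) = R*(-1) = -R)
o(v) = 0
l(F) = F (l(F) = F + 0 = F)
4074 + l(-68) = 4074 - 68 = 4006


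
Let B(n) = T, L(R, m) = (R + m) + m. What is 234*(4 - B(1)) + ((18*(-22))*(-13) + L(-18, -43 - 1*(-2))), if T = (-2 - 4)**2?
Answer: -2440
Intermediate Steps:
L(R, m) = R + 2*m
T = 36 (T = (-6)**2 = 36)
B(n) = 36
234*(4 - B(1)) + ((18*(-22))*(-13) + L(-18, -43 - 1*(-2))) = 234*(4 - 1*36) + ((18*(-22))*(-13) + (-18 + 2*(-43 - 1*(-2)))) = 234*(4 - 36) + (-396*(-13) + (-18 + 2*(-43 + 2))) = 234*(-32) + (5148 + (-18 + 2*(-41))) = -7488 + (5148 + (-18 - 82)) = -7488 + (5148 - 100) = -7488 + 5048 = -2440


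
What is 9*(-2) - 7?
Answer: -25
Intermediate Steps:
9*(-2) - 7 = -18 - 7 = -25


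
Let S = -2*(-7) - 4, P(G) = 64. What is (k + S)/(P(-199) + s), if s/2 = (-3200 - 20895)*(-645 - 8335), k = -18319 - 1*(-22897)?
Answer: 1147/108186566 ≈ 1.0602e-5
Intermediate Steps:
k = 4578 (k = -18319 + 22897 = 4578)
s = 432746200 (s = 2*((-3200 - 20895)*(-645 - 8335)) = 2*(-24095*(-8980)) = 2*216373100 = 432746200)
S = 10 (S = 14 - 4 = 10)
(k + S)/(P(-199) + s) = (4578 + 10)/(64 + 432746200) = 4588/432746264 = 4588*(1/432746264) = 1147/108186566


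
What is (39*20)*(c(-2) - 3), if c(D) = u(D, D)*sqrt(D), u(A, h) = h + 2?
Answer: -2340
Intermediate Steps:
u(A, h) = 2 + h
c(D) = sqrt(D)*(2 + D) (c(D) = (2 + D)*sqrt(D) = sqrt(D)*(2 + D))
(39*20)*(c(-2) - 3) = (39*20)*(sqrt(-2)*(2 - 2) - 3) = 780*((I*sqrt(2))*0 - 3) = 780*(0 - 3) = 780*(-3) = -2340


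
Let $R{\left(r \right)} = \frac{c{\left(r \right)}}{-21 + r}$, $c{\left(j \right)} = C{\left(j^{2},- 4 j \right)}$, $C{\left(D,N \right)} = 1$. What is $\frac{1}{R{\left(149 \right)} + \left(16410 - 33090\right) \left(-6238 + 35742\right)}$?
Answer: $- \frac{128}{62992220159} \approx -2.032 \cdot 10^{-9}$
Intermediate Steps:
$c{\left(j \right)} = 1$
$R{\left(r \right)} = \frac{1}{-21 + r}$ ($R{\left(r \right)} = \frac{1}{-21 + r} 1 = \frac{1}{-21 + r}$)
$\frac{1}{R{\left(149 \right)} + \left(16410 - 33090\right) \left(-6238 + 35742\right)} = \frac{1}{\frac{1}{-21 + 149} + \left(16410 - 33090\right) \left(-6238 + 35742\right)} = \frac{1}{\frac{1}{128} - 492126720} = \frac{1}{- \frac{62992220159}{128}} = - \frac{128}{62992220159}$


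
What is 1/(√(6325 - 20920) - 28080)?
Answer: -1872/52566733 - I*√14595/788500995 ≈ -3.5612e-5 - 1.5321e-7*I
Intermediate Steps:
1/(√(6325 - 20920) - 28080) = 1/(√(-14595) - 28080) = 1/(I*√14595 - 28080) = 1/(-28080 + I*√14595)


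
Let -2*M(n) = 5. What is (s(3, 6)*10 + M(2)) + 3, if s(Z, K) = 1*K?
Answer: 121/2 ≈ 60.500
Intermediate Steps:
s(Z, K) = K
M(n) = -5/2 (M(n) = -½*5 = -5/2)
(s(3, 6)*10 + M(2)) + 3 = (6*10 - 5/2) + 3 = (60 - 5/2) + 3 = 115/2 + 3 = 121/2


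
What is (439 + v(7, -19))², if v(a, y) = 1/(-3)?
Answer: 1731856/9 ≈ 1.9243e+5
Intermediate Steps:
v(a, y) = -⅓
(439 + v(7, -19))² = (439 - ⅓)² = (1316/3)² = 1731856/9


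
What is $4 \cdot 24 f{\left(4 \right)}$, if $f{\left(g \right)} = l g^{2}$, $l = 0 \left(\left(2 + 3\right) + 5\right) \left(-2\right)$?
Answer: $0$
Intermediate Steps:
$l = 0$ ($l = 0 \left(5 + 5\right) \left(-2\right) = 0 \cdot 10 \left(-2\right) = 0 \left(-2\right) = 0$)
$f{\left(g \right)} = 0$ ($f{\left(g \right)} = 0 g^{2} = 0$)
$4 \cdot 24 f{\left(4 \right)} = 4 \cdot 24 \cdot 0 = 96 \cdot 0 = 0$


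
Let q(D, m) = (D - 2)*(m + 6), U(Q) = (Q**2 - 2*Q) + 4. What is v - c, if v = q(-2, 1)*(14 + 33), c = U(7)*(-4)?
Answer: -1160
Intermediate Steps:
U(Q) = 4 + Q**2 - 2*Q
c = -156 (c = (4 + 7**2 - 2*7)*(-4) = (4 + 49 - 14)*(-4) = 39*(-4) = -156)
q(D, m) = (-2 + D)*(6 + m)
v = -1316 (v = (-12 - 2*1 + 6*(-2) - 2*1)*(14 + 33) = (-12 - 2 - 12 - 2)*47 = -28*47 = -1316)
v - c = -1316 - 1*(-156) = -1316 + 156 = -1160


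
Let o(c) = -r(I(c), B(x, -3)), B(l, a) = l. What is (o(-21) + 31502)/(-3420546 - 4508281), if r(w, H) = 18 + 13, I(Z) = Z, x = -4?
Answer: -31471/7928827 ≈ -0.0039692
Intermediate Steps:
r(w, H) = 31
o(c) = -31 (o(c) = -1*31 = -31)
(o(-21) + 31502)/(-3420546 - 4508281) = (-31 + 31502)/(-3420546 - 4508281) = 31471/(-7928827) = 31471*(-1/7928827) = -31471/7928827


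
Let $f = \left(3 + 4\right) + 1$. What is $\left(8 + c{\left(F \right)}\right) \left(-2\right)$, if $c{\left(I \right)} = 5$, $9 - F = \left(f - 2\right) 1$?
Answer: $-26$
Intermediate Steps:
$f = 8$ ($f = 7 + 1 = 8$)
$F = 3$ ($F = 9 - \left(8 - 2\right) 1 = 9 - 6 \cdot 1 = 9 - 6 = 3$)
$\left(8 + c{\left(F \right)}\right) \left(-2\right) = \left(8 + 5\right) \left(-2\right) = 13 \left(-2\right) = -26$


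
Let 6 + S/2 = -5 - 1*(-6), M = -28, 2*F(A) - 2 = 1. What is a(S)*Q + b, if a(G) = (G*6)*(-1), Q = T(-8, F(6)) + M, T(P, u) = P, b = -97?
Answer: -2257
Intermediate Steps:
F(A) = 3/2 (F(A) = 1 + (½)*1 = 1 + ½ = 3/2)
S = -10 (S = -12 + 2*(-5 - 1*(-6)) = -12 + 2*(-5 + 6) = -12 + 2*1 = -12 + 2 = -10)
Q = -36 (Q = -8 - 28 = -36)
a(G) = -6*G (a(G) = (6*G)*(-1) = -6*G)
a(S)*Q + b = -6*(-10)*(-36) - 97 = 60*(-36) - 97 = -2160 - 97 = -2257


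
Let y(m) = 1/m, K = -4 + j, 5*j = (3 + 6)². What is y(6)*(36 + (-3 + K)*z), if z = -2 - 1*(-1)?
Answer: 67/15 ≈ 4.4667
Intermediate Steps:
z = -1 (z = -2 + 1 = -1)
j = 81/5 (j = (3 + 6)²/5 = (⅕)*9² = (⅕)*81 = 81/5 ≈ 16.200)
K = 61/5 (K = -4 + 81/5 = 61/5 ≈ 12.200)
y(6)*(36 + (-3 + K)*z) = (36 + (-3 + 61/5)*(-1))/6 = (36 + (46/5)*(-1))/6 = (36 - 46/5)/6 = (⅙)*(134/5) = 67/15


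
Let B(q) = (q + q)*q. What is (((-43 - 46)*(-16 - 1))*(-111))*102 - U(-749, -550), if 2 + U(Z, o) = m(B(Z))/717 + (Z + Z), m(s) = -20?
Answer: -12281267842/717 ≈ -1.7129e+7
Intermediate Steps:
B(q) = 2*q² (B(q) = (2*q)*q = 2*q²)
U(Z, o) = -1454/717 + 2*Z (U(Z, o) = -2 + (-20/717 + (Z + Z)) = -2 + (-20*1/717 + 2*Z) = -2 + (-20/717 + 2*Z) = -1454/717 + 2*Z)
(((-43 - 46)*(-16 - 1))*(-111))*102 - U(-749, -550) = (((-43 - 46)*(-16 - 1))*(-111))*102 - (-1454/717 + 2*(-749)) = (-89*(-17)*(-111))*102 - (-1454/717 - 1498) = (1513*(-111))*102 - 1*(-1075520/717) = -167943*102 + 1075520/717 = -17130186 + 1075520/717 = -12281267842/717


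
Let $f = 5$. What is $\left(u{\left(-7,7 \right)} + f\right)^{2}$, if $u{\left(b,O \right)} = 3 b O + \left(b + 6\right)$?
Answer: $20449$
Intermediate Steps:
$u{\left(b,O \right)} = 6 + b + 3 O b$ ($u{\left(b,O \right)} = 3 O b + \left(6 + b\right) = 6 + b + 3 O b$)
$\left(u{\left(-7,7 \right)} + f\right)^{2} = \left(\left(6 - 7 + 3 \cdot 7 \left(-7\right)\right) + 5\right)^{2} = \left(\left(6 - 7 - 147\right) + 5\right)^{2} = \left(-148 + 5\right)^{2} = \left(-143\right)^{2} = 20449$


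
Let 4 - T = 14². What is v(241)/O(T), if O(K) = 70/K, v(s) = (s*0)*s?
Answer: 0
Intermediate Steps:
T = -192 (T = 4 - 1*14² = 4 - 1*196 = 4 - 196 = -192)
v(s) = 0 (v(s) = 0*s = 0)
v(241)/O(T) = 0/((70/(-192))) = 0/((70*(-1/192))) = 0/(-35/96) = 0*(-96/35) = 0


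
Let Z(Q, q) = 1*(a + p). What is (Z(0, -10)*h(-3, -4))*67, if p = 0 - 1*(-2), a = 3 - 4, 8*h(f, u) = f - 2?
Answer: -335/8 ≈ -41.875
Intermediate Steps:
h(f, u) = -1/4 + f/8 (h(f, u) = (f - 2)/8 = (-2 + f)/8 = -1/4 + f/8)
a = -1
p = 2 (p = 0 + 2 = 2)
Z(Q, q) = 1 (Z(Q, q) = 1*(-1 + 2) = 1*1 = 1)
(Z(0, -10)*h(-3, -4))*67 = (1*(-1/4 + (1/8)*(-3)))*67 = (1*(-1/4 - 3/8))*67 = (1*(-5/8))*67 = -5/8*67 = -335/8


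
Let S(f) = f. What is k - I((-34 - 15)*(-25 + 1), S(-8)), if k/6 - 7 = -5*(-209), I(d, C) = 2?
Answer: 6310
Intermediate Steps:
k = 6312 (k = 42 + 6*(-5*(-209)) = 42 + 6*1045 = 42 + 6270 = 6312)
k - I((-34 - 15)*(-25 + 1), S(-8)) = 6312 - 1*2 = 6312 - 2 = 6310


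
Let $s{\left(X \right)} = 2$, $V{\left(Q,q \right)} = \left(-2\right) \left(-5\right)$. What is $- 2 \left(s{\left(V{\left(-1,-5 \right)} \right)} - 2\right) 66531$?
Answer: $0$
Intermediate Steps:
$V{\left(Q,q \right)} = 10$
$- 2 \left(s{\left(V{\left(-1,-5 \right)} \right)} - 2\right) 66531 = - 2 \left(2 - 2\right) 66531 = \left(-2\right) 0 \cdot 66531 = 0 \cdot 66531 = 0$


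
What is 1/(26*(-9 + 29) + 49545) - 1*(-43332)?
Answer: 2169416581/50065 ≈ 43332.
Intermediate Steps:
1/(26*(-9 + 29) + 49545) - 1*(-43332) = 1/(26*20 + 49545) + 43332 = 1/(520 + 49545) + 43332 = 1/50065 + 43332 = 2169416581/50065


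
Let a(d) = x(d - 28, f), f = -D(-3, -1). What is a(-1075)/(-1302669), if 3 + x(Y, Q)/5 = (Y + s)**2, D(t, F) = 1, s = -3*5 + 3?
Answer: -6216110/1302669 ≈ -4.7718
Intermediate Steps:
s = -12 (s = -15 + 3 = -12)
f = -1 (f = -1*1 = -1)
x(Y, Q) = -15 + 5*(-12 + Y)**2 (x(Y, Q) = -15 + 5*(Y - 12)**2 = -15 + 5*(-12 + Y)**2)
a(d) = -15 + 5*(-40 + d)**2 (a(d) = -15 + 5*(-12 + (d - 28))**2 = -15 + 5*(-12 + (-28 + d))**2 = -15 + 5*(-40 + d)**2)
a(-1075)/(-1302669) = (-15 + 5*(-40 - 1075)**2)/(-1302669) = (-15 + 5*(-1115)**2)*(-1/1302669) = (-15 + 5*1243225)*(-1/1302669) = (-15 + 6216125)*(-1/1302669) = 6216110*(-1/1302669) = -6216110/1302669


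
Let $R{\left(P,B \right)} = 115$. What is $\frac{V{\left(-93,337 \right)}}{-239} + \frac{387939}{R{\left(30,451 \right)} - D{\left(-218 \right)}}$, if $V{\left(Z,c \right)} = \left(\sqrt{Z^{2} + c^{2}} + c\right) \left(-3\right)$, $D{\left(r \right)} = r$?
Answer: $\frac{31018028}{26529} + \frac{3 \sqrt{122218}}{239} \approx 1173.6$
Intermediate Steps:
$V{\left(Z,c \right)} = - 3 c - 3 \sqrt{Z^{2} + c^{2}}$ ($V{\left(Z,c \right)} = \left(c + \sqrt{Z^{2} + c^{2}}\right) \left(-3\right) = - 3 c - 3 \sqrt{Z^{2} + c^{2}}$)
$\frac{V{\left(-93,337 \right)}}{-239} + \frac{387939}{R{\left(30,451 \right)} - D{\left(-218 \right)}} = \frac{\left(-3\right) 337 - 3 \sqrt{\left(-93\right)^{2} + 337^{2}}}{-239} + \frac{387939}{115 - -218} = \left(-1011 - 3 \sqrt{8649 + 113569}\right) \left(- \frac{1}{239}\right) + \frac{387939}{115 + 218} = \left(-1011 - 3 \sqrt{122218}\right) \left(- \frac{1}{239}\right) + \frac{387939}{333} = \left(\frac{1011}{239} + \frac{3 \sqrt{122218}}{239}\right) + 387939 \cdot \frac{1}{333} = \left(\frac{1011}{239} + \frac{3 \sqrt{122218}}{239}\right) + \frac{129313}{111} = \frac{31018028}{26529} + \frac{3 \sqrt{122218}}{239}$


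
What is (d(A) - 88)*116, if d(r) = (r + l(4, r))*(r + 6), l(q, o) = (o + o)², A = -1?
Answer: -8468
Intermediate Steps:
l(q, o) = 4*o² (l(q, o) = (2*o)² = 4*o²)
d(r) = (6 + r)*(r + 4*r²) (d(r) = (r + 4*r²)*(r + 6) = (r + 4*r²)*(6 + r) = (6 + r)*(r + 4*r²))
(d(A) - 88)*116 = (-(6 + 4*(-1)² + 25*(-1)) - 88)*116 = (-(6 + 4*1 - 25) - 88)*116 = (-(6 + 4 - 25) - 88)*116 = (-1*(-15) - 88)*116 = (15 - 88)*116 = -73*116 = -8468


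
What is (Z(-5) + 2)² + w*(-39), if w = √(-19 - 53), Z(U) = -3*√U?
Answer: (2 - 3*I*√5)² - 234*I*√2 ≈ -41.0 - 357.76*I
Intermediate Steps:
w = 6*I*√2 (w = √(-72) = 6*I*√2 ≈ 8.4853*I)
(Z(-5) + 2)² + w*(-39) = (-3*I*√5 + 2)² + (6*I*√2)*(-39) = (-3*I*√5 + 2)² - 234*I*√2 = (2 - 3*I*√5)² - 234*I*√2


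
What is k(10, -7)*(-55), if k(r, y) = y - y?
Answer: 0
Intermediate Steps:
k(r, y) = 0
k(10, -7)*(-55) = 0*(-55) = 0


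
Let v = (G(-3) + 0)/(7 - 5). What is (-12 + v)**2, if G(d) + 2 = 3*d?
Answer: 1225/4 ≈ 306.25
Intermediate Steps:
G(d) = -2 + 3*d
v = -11/2 (v = ((-2 + 3*(-3)) + 0)/(7 - 5) = ((-2 - 9) + 0)/2 = (-11 + 0)*(1/2) = -11*1/2 = -11/2 ≈ -5.5000)
(-12 + v)**2 = (-12 - 11/2)**2 = (-35/2)**2 = 1225/4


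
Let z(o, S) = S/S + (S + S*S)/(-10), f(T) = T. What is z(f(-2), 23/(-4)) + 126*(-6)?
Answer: -121237/160 ≈ -757.73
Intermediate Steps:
z(o, S) = 1 - S/10 - S²/10 (z(o, S) = 1 + (S + S²)*(-⅒) = 1 + (-S/10 - S²/10) = 1 - S/10 - S²/10)
z(f(-2), 23/(-4)) + 126*(-6) = (1 - 23/(10*(-4)) - (23/(-4))²/10) + 126*(-6) = (1 - 23*(-1)/(10*4) - (23*(-¼))²/10) - 756 = (1 - ⅒*(-23/4) - (-23/4)²/10) - 756 = (1 + 23/40 - ⅒*529/16) - 756 = (1 + 23/40 - 529/160) - 756 = -277/160 - 756 = -121237/160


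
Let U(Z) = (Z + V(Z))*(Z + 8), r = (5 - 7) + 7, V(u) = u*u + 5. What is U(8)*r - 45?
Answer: 6115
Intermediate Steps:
V(u) = 5 + u**2 (V(u) = u**2 + 5 = 5 + u**2)
r = 5 (r = -2 + 7 = 5)
U(Z) = (8 + Z)*(5 + Z + Z**2) (U(Z) = (Z + (5 + Z**2))*(Z + 8) = (5 + Z + Z**2)*(8 + Z) = (8 + Z)*(5 + Z + Z**2))
U(8)*r - 45 = (40 + 8**3 + 9*8**2 + 13*8)*5 - 45 = (40 + 512 + 9*64 + 104)*5 - 45 = (40 + 512 + 576 + 104)*5 - 45 = 1232*5 - 45 = 6160 - 45 = 6115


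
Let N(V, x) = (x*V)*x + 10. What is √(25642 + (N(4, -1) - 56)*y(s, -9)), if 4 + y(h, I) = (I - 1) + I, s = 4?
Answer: 4*√1663 ≈ 163.12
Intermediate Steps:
N(V, x) = 10 + V*x² (N(V, x) = (V*x)*x + 10 = V*x² + 10 = 10 + V*x²)
y(h, I) = -5 + 2*I (y(h, I) = -4 + ((I - 1) + I) = -4 + ((-1 + I) + I) = -4 + (-1 + 2*I) = -5 + 2*I)
√(25642 + (N(4, -1) - 56)*y(s, -9)) = √(25642 + ((10 + 4*(-1)²) - 56)*(-5 + 2*(-9))) = √(25642 + ((10 + 4*1) - 56)*(-5 - 18)) = √(25642 + ((10 + 4) - 56)*(-23)) = √(25642 + (14 - 56)*(-23)) = √(25642 - 42*(-23)) = √(25642 + 966) = √26608 = 4*√1663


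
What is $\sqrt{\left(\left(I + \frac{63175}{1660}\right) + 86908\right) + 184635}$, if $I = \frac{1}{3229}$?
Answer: $\frac{3 \sqrt{8669803049817073}}{536014} \approx 521.13$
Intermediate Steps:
$I = \frac{1}{3229} \approx 0.00030969$
$\sqrt{\left(\left(I + \frac{63175}{1660}\right) + 86908\right) + 184635} = \sqrt{\left(\left(\frac{1}{3229} + \frac{63175}{1660}\right) + 86908\right) + 184635} = \sqrt{\left(\left(\frac{1}{3229} + 63175 \cdot \frac{1}{1660}\right) + 86908\right) + 184635} = \sqrt{\left(\left(\frac{1}{3229} + \frac{12635}{332}\right) + 86908\right) + 184635} = \sqrt{\left(\frac{40798747}{1072028} + 86908\right) + 184635} = \sqrt{\frac{93208608171}{1072028} + 184635} = \sqrt{\frac{291142497951}{1072028}} = \frac{3 \sqrt{8669803049817073}}{536014}$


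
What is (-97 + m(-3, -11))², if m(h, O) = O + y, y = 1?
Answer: 11449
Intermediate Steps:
m(h, O) = 1 + O (m(h, O) = O + 1 = 1 + O)
(-97 + m(-3, -11))² = (-97 + (1 - 11))² = (-97 - 10)² = (-107)² = 11449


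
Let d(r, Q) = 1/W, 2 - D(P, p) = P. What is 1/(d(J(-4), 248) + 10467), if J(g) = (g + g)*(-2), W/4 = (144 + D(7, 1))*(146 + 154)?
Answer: 166800/1745895601 ≈ 9.5538e-5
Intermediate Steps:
D(P, p) = 2 - P
W = 166800 (W = 4*((144 + (2 - 1*7))*(146 + 154)) = 4*((144 + (2 - 7))*300) = 4*((144 - 5)*300) = 4*(139*300) = 4*41700 = 166800)
J(g) = -4*g (J(g) = (2*g)*(-2) = -4*g)
d(r, Q) = 1/166800
1/(d(J(-4), 248) + 10467) = 1/(1/166800 + 10467) = 1/(1745895601/166800) = 166800/1745895601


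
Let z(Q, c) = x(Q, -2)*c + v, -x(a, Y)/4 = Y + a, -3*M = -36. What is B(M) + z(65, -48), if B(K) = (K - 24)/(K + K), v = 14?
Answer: 24219/2 ≈ 12110.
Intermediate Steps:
M = 12 (M = -⅓*(-36) = 12)
x(a, Y) = -4*Y - 4*a (x(a, Y) = -4*(Y + a) = -4*Y - 4*a)
z(Q, c) = 14 + c*(8 - 4*Q) (z(Q, c) = (-4*(-2) - 4*Q)*c + 14 = (8 - 4*Q)*c + 14 = c*(8 - 4*Q) + 14 = 14 + c*(8 - 4*Q))
B(K) = (-24 + K)/(2*K) (B(K) = (-24 + K)/((2*K)) = (-24 + K)*(1/(2*K)) = (-24 + K)/(2*K))
B(M) + z(65, -48) = (½)*(-24 + 12)/12 + (14 - 4*(-48)*(-2 + 65)) = (½)*(1/12)*(-12) + (14 - 4*(-48)*63) = -½ + (14 + 12096) = -½ + 12110 = 24219/2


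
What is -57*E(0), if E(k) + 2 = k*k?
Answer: 114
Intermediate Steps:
E(k) = -2 + k² (E(k) = -2 + k*k = -2 + k²)
-57*E(0) = -57*(-2 + 0²) = -57*(-2 + 0) = -57*(-2) = 114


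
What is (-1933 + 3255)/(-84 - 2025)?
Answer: -1322/2109 ≈ -0.62684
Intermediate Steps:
(-1933 + 3255)/(-84 - 2025) = 1322/(-2109) = 1322*(-1/2109) = -1322/2109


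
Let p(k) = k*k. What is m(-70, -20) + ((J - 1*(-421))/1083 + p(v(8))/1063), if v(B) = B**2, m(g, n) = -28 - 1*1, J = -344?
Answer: -28867822/1151229 ≈ -25.076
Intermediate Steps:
m(g, n) = -29 (m(g, n) = -28 - 1 = -29)
p(k) = k**2
m(-70, -20) + ((J - 1*(-421))/1083 + p(v(8))/1063) = -29 + ((-344 - 1*(-421))/1083 + (8**2)**2/1063) = -29 + ((-344 + 421)*(1/1083) + 64**2*(1/1063)) = -29 + (77*(1/1083) + 4096*(1/1063)) = -29 + (77/1083 + 4096/1063) = -29 + 4517819/1151229 = -28867822/1151229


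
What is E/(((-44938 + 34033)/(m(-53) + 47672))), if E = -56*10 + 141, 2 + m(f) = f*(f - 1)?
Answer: 7057636/3635 ≈ 1941.6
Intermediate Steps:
m(f) = -2 + f*(-1 + f) (m(f) = -2 + f*(f - 1) = -2 + f*(-1 + f))
E = -419 (E = -560 + 141 = -419)
E/(((-44938 + 34033)/(m(-53) + 47672))) = -419*((-2 + (-53)**2 - 1*(-53)) + 47672)/(-44938 + 34033) = -419/((-10905/((-2 + 2809 + 53) + 47672))) = -419/((-10905/(2860 + 47672))) = -419/((-10905/50532)) = -419/((-10905*1/50532)) = -419/(-3635/16844) = -419*(-16844/3635) = 7057636/3635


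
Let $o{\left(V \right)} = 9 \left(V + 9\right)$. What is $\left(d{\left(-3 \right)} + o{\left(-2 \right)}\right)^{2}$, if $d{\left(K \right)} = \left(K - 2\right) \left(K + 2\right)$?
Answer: $4624$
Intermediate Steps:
$o{\left(V \right)} = 81 + 9 V$ ($o{\left(V \right)} = 9 \left(9 + V\right) = 81 + 9 V$)
$d{\left(K \right)} = \left(-2 + K\right) \left(2 + K\right)$
$\left(d{\left(-3 \right)} + o{\left(-2 \right)}\right)^{2} = \left(\left(-4 + \left(-3\right)^{2}\right) + \left(81 + 9 \left(-2\right)\right)\right)^{2} = \left(\left(-4 + 9\right) + \left(81 - 18\right)\right)^{2} = \left(5 + 63\right)^{2} = 68^{2} = 4624$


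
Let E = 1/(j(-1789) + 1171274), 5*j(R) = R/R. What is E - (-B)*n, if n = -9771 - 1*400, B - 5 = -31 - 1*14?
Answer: 2382605977645/5856371 ≈ 4.0684e+5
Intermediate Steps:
j(R) = ⅕ (j(R) = (R/R)/5 = (⅕)*1 = ⅕)
B = -40 (B = 5 + (-31 - 1*14) = 5 + (-31 - 14) = 5 - 45 = -40)
n = -10171 (n = -9771 - 400 = -10171)
E = 5/5856371 (E = 1/(⅕ + 1171274) = 1/(5856371/5) = 5/5856371 ≈ 8.5377e-7)
E - (-B)*n = 5/5856371 - (-1*(-40))*(-10171) = 5/5856371 - 40*(-10171) = 5/5856371 - 1*(-406840) = 5/5856371 + 406840 = 2382605977645/5856371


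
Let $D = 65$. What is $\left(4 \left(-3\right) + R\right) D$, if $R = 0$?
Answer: $-780$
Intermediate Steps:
$\left(4 \left(-3\right) + R\right) D = \left(4 \left(-3\right) + 0\right) 65 = \left(-12 + 0\right) 65 = \left(-12\right) 65 = -780$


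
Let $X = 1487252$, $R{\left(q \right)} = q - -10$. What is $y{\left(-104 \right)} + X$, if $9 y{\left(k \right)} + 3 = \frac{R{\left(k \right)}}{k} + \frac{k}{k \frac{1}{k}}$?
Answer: $\frac{77336491}{52} \approx 1.4872 \cdot 10^{6}$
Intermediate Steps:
$R{\left(q \right)} = 10 + q$ ($R{\left(q \right)} = q + 10 = 10 + q$)
$y{\left(k \right)} = - \frac{1}{3} + \frac{k}{9} + \frac{10 + k}{9 k}$ ($y{\left(k \right)} = - \frac{1}{3} + \frac{\frac{10 + k}{k} + \frac{k}{k \frac{1}{k}}}{9} = - \frac{1}{3} + \frac{\frac{10 + k}{k} + \frac{k}{1}}{9} = - \frac{1}{3} + \frac{\frac{10 + k}{k} + k 1}{9} = - \frac{1}{3} + \frac{\frac{10 + k}{k} + k}{9} = - \frac{1}{3} + \frac{k + \frac{10 + k}{k}}{9} = - \frac{1}{3} + \left(\frac{k}{9} + \frac{10 + k}{9 k}\right) = - \frac{1}{3} + \frac{k}{9} + \frac{10 + k}{9 k}$)
$y{\left(-104 \right)} + X = \frac{10 - 104 - 104 \left(-3 - 104\right)}{9 \left(-104\right)} + 1487252 = \frac{1}{9} \left(- \frac{1}{104}\right) \left(10 - 104 - -11128\right) + 1487252 = \frac{1}{9} \left(- \frac{1}{104}\right) \left(10 - 104 + 11128\right) + 1487252 = \frac{1}{9} \left(- \frac{1}{104}\right) 11034 + 1487252 = - \frac{613}{52} + 1487252 = \frac{77336491}{52}$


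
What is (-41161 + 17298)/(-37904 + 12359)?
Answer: 23863/25545 ≈ 0.93416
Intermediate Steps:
(-41161 + 17298)/(-37904 + 12359) = -23863/(-25545) = -23863*(-1/25545) = 23863/25545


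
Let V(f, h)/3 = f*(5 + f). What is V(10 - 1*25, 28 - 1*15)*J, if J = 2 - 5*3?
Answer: -5850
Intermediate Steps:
J = -13 (J = 2 - 15 = -13)
V(f, h) = 3*f*(5 + f) (V(f, h) = 3*(f*(5 + f)) = 3*f*(5 + f))
V(10 - 1*25, 28 - 1*15)*J = (3*(10 - 1*25)*(5 + (10 - 1*25)))*(-13) = (3*(10 - 25)*(5 + (10 - 25)))*(-13) = (3*(-15)*(5 - 15))*(-13) = (3*(-15)*(-10))*(-13) = 450*(-13) = -5850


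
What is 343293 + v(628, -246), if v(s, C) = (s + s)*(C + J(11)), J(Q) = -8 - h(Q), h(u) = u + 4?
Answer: 5429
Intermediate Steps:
h(u) = 4 + u
J(Q) = -12 - Q (J(Q) = -8 - (4 + Q) = -8 + (-4 - Q) = -12 - Q)
v(s, C) = 2*s*(-23 + C) (v(s, C) = (s + s)*(C + (-12 - 1*11)) = (2*s)*(C + (-12 - 11)) = (2*s)*(C - 23) = (2*s)*(-23 + C) = 2*s*(-23 + C))
343293 + v(628, -246) = 343293 + 2*628*(-23 - 246) = 343293 + 2*628*(-269) = 343293 - 337864 = 5429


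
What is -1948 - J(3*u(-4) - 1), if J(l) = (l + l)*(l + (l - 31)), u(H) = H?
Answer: -3430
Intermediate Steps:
J(l) = 2*l*(-31 + 2*l) (J(l) = (2*l)*(l + (-31 + l)) = (2*l)*(-31 + 2*l) = 2*l*(-31 + 2*l))
-1948 - J(3*u(-4) - 1) = -1948 - 2*(3*(-4) - 1)*(-31 + 2*(3*(-4) - 1)) = -1948 - 2*(-12 - 1)*(-31 + 2*(-12 - 1)) = -1948 - 2*(-13)*(-31 + 2*(-13)) = -1948 - 2*(-13)*(-31 - 26) = -1948 - 2*(-13)*(-57) = -1948 - 1*1482 = -1948 - 1482 = -3430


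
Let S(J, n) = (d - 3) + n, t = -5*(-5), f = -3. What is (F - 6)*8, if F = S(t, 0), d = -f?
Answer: -48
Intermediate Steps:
d = 3 (d = -1*(-3) = 3)
t = 25
S(J, n) = n (S(J, n) = (3 - 3) + n = 0 + n = n)
F = 0
(F - 6)*8 = (0 - 6)*8 = -6*8 = -48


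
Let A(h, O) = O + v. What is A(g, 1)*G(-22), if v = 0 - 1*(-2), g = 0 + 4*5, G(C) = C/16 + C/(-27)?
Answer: -121/72 ≈ -1.6806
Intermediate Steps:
G(C) = 11*C/432 (G(C) = C*(1/16) + C*(-1/27) = C/16 - C/27 = 11*C/432)
g = 20 (g = 0 + 20 = 20)
v = 2 (v = 0 + 2 = 2)
A(h, O) = 2 + O (A(h, O) = O + 2 = 2 + O)
A(g, 1)*G(-22) = (2 + 1)*((11/432)*(-22)) = 3*(-121/216) = -121/72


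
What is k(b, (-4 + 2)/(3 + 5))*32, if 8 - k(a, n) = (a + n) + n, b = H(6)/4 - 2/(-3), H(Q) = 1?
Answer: 728/3 ≈ 242.67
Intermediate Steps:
b = 11/12 (b = 1/4 - 2/(-3) = 1*(¼) - 2*(-⅓) = ¼ + ⅔ = 11/12 ≈ 0.91667)
k(a, n) = 8 - a - 2*n (k(a, n) = 8 - ((a + n) + n) = 8 - (a + 2*n) = 8 + (-a - 2*n) = 8 - a - 2*n)
k(b, (-4 + 2)/(3 + 5))*32 = (8 - 1*11/12 - 2*(-4 + 2)/(3 + 5))*32 = (8 - 11/12 - (-4)/8)*32 = (8 - 11/12 - 2*(-¼))*32 = (8 - 11/12 + ½)*32 = (91/12)*32 = 728/3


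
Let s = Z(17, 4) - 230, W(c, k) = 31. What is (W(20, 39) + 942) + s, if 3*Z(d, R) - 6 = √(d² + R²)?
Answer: 745 + √305/3 ≈ 750.82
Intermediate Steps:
Z(d, R) = 2 + √(R² + d²)/3 (Z(d, R) = 2 + √(d² + R²)/3 = 2 + √(R² + d²)/3)
s = -228 + √305/3 (s = (2 + √(4² + 17²)/3) - 230 = (2 + √(16 + 289)/3) - 230 = (2 + √305/3) - 230 = -228 + √305/3 ≈ -222.18)
(W(20, 39) + 942) + s = (31 + 942) + (-228 + √305/3) = 973 + (-228 + √305/3) = 745 + √305/3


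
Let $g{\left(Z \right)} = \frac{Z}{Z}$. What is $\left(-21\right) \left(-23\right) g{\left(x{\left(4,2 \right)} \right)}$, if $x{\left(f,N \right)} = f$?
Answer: $483$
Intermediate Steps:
$g{\left(Z \right)} = 1$
$\left(-21\right) \left(-23\right) g{\left(x{\left(4,2 \right)} \right)} = \left(-21\right) \left(-23\right) 1 = 483 \cdot 1 = 483$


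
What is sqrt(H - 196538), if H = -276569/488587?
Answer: 5*I*sqrt(1876685891983045)/488587 ≈ 443.33*I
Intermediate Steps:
H = -276569/488587 (H = -276569*1/488587 = -276569/488587 ≈ -0.56606)
sqrt(H - 196538) = sqrt(-276569/488587 - 196538) = sqrt(-96026188375/488587) = 5*I*sqrt(1876685891983045)/488587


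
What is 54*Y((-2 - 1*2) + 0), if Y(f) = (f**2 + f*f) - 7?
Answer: 1350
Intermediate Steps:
Y(f) = -7 + 2*f**2 (Y(f) = (f**2 + f**2) - 7 = 2*f**2 - 7 = -7 + 2*f**2)
54*Y((-2 - 1*2) + 0) = 54*(-7 + 2*((-2 - 1*2) + 0)**2) = 54*(-7 + 2*((-2 - 2) + 0)**2) = 54*(-7 + 2*(-4 + 0)**2) = 54*(-7 + 2*(-4)**2) = 54*(-7 + 2*16) = 54*(-7 + 32) = 54*25 = 1350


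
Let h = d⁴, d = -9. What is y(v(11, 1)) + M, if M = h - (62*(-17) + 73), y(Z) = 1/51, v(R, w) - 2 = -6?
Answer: 384643/51 ≈ 7542.0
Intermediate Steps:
v(R, w) = -4 (v(R, w) = 2 - 6 = -4)
h = 6561 (h = (-9)⁴ = 6561)
y(Z) = 1/51
M = 7542 (M = 6561 - (62*(-17) + 73) = 6561 - (-1054 + 73) = 6561 - 1*(-981) = 6561 + 981 = 7542)
y(v(11, 1)) + M = 1/51 + 7542 = 384643/51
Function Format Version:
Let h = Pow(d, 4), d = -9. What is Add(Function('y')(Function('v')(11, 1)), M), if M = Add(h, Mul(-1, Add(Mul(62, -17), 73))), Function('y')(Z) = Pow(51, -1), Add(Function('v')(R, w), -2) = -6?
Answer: Rational(384643, 51) ≈ 7542.0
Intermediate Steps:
Function('v')(R, w) = -4 (Function('v')(R, w) = Add(2, -6) = -4)
h = 6561 (h = Pow(-9, 4) = 6561)
Function('y')(Z) = Rational(1, 51)
M = 7542 (M = Add(6561, Mul(-1, Add(Mul(62, -17), 73))) = Add(6561, Mul(-1, Add(-1054, 73))) = Add(6561, Mul(-1, -981)) = Add(6561, 981) = 7542)
Add(Function('y')(Function('v')(11, 1)), M) = Add(Rational(1, 51), 7542) = Rational(384643, 51)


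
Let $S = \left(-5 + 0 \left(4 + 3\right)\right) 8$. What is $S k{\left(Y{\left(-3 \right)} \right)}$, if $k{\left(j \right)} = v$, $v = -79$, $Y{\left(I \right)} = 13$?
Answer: $3160$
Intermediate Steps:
$S = -40$ ($S = \left(-5 + 0 \cdot 7\right) 8 = \left(-5 + 0\right) 8 = \left(-5\right) 8 = -40$)
$k{\left(j \right)} = -79$
$S k{\left(Y{\left(-3 \right)} \right)} = \left(-40\right) \left(-79\right) = 3160$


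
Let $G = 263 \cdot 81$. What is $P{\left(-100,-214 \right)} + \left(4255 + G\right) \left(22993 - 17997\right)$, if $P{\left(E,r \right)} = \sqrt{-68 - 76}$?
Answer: $127687768 + 12 i \approx 1.2769 \cdot 10^{8} + 12.0 i$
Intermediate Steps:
$P{\left(E,r \right)} = 12 i$ ($P{\left(E,r \right)} = \sqrt{-144} = 12 i$)
$G = 21303$
$P{\left(-100,-214 \right)} + \left(4255 + G\right) \left(22993 - 17997\right) = 12 i + \left(4255 + 21303\right) \left(22993 - 17997\right) = 12 i + 25558 \cdot 4996 = 12 i + 127687768 = 127687768 + 12 i$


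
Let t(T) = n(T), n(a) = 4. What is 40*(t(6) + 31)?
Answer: 1400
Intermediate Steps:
t(T) = 4
40*(t(6) + 31) = 40*(4 + 31) = 40*35 = 1400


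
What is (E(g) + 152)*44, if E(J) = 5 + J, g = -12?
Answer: 6380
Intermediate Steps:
(E(g) + 152)*44 = ((5 - 12) + 152)*44 = (-7 + 152)*44 = 145*44 = 6380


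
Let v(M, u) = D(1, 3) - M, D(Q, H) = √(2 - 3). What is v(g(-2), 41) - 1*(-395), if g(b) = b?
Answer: 397 + I ≈ 397.0 + 1.0*I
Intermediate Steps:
D(Q, H) = I (D(Q, H) = √(-1) = I)
v(M, u) = I - M
v(g(-2), 41) - 1*(-395) = (I - 1*(-2)) - 1*(-395) = (I + 2) + 395 = (2 + I) + 395 = 397 + I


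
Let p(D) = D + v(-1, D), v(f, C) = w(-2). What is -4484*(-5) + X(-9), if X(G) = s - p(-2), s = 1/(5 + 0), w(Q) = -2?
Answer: 112121/5 ≈ 22424.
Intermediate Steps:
v(f, C) = -2
s = ⅕ (s = 1/5 = ⅕ ≈ 0.20000)
p(D) = -2 + D (p(D) = D - 2 = -2 + D)
X(G) = 21/5 (X(G) = ⅕ - (-2 - 2) = ⅕ - 1*(-4) = ⅕ + 4 = 21/5)
-4484*(-5) + X(-9) = -4484*(-5) + 21/5 = -118*(-190) + 21/5 = 22420 + 21/5 = 112121/5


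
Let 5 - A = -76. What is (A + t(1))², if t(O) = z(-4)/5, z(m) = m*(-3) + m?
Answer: 170569/25 ≈ 6822.8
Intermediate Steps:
z(m) = -2*m (z(m) = -3*m + m = -2*m)
A = 81 (A = 5 - 1*(-76) = 5 + 76 = 81)
t(O) = 8/5 (t(O) = -2*(-4)/5 = 8*(⅕) = 8/5)
(A + t(1))² = (81 + 8/5)² = (413/5)² = 170569/25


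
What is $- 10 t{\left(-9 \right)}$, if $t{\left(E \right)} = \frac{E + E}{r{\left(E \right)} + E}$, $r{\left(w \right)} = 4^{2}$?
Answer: $\frac{180}{7} \approx 25.714$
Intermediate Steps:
$r{\left(w \right)} = 16$
$t{\left(E \right)} = \frac{2 E}{16 + E}$ ($t{\left(E \right)} = \frac{E + E}{16 + E} = \frac{2 E}{16 + E}$)
$- 10 t{\left(-9 \right)} = - 10 \cdot 2 \left(-9\right) \frac{1}{16 - 9} = - 10 \cdot 2 \left(-9\right) \frac{1}{7} = \left(-10\right) \left(- \frac{18}{7}\right) = \frac{180}{7}$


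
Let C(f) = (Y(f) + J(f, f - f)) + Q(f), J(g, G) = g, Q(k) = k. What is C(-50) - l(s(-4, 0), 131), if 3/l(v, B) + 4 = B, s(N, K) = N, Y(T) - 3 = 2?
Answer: -12068/127 ≈ -95.024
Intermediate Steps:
Y(T) = 5 (Y(T) = 3 + 2 = 5)
l(v, B) = 3/(-4 + B)
C(f) = 5 + 2*f (C(f) = (5 + f) + f = 5 + 2*f)
C(-50) - l(s(-4, 0), 131) = (5 + 2*(-50)) - 3/(-4 + 131) = (5 - 100) - 3/127 = -95 - 3/127 = -12068/127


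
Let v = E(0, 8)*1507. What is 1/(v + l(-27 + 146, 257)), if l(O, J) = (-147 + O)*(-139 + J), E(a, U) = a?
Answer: -1/3304 ≈ -0.00030266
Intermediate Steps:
v = 0 (v = 0*1507 = 0)
1/(v + l(-27 + 146, 257)) = 1/(0 + (20433 - 147*257 - 139*(-27 + 146) + 257*(-27 + 146))) = 1/(0 + (20433 - 37779 - 139*119 + 257*119)) = 1/(0 + (20433 - 37779 - 16541 + 30583)) = 1/(0 - 3304) = 1/(-3304) = -1/3304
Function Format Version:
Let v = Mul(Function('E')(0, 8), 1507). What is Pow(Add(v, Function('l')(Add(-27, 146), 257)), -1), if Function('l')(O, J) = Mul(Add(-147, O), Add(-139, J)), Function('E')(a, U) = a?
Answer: Rational(-1, 3304) ≈ -0.00030266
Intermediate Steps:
v = 0 (v = Mul(0, 1507) = 0)
Pow(Add(v, Function('l')(Add(-27, 146), 257)), -1) = Pow(Add(0, Add(20433, Mul(-147, 257), Mul(-139, Add(-27, 146)), Mul(257, Add(-27, 146)))), -1) = Pow(Add(0, Add(20433, -37779, Mul(-139, 119), Mul(257, 119))), -1) = Pow(Add(0, Add(20433, -37779, -16541, 30583)), -1) = Pow(Add(0, -3304), -1) = Pow(-3304, -1) = Rational(-1, 3304)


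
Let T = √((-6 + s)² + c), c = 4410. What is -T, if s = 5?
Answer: -√4411 ≈ -66.415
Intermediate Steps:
T = √4411 (T = √((-6 + 5)² + 4410) = √((-1)² + 4410) = √(1 + 4410) = √4411 ≈ 66.415)
-T = -√4411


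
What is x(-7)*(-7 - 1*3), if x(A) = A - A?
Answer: 0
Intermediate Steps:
x(A) = 0
x(-7)*(-7 - 1*3) = 0*(-7 - 1*3) = 0*(-7 - 3) = 0*(-10) = 0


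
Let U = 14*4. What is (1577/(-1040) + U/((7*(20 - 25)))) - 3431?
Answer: -3571481/1040 ≈ -3434.1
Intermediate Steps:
U = 56
(1577/(-1040) + U/((7*(20 - 25)))) - 3431 = (1577/(-1040) + 56/((7*(20 - 25)))) - 3431 = (1577*(-1/1040) + 56/((7*(-5)))) - 3431 = (-1577/1040 + 56/(-35)) - 3431 = (-1577/1040 + 56*(-1/35)) - 3431 = (-1577/1040 - 8/5) - 3431 = -3241/1040 - 3431 = -3571481/1040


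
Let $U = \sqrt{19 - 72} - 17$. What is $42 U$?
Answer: $-714 + 42 i \sqrt{53} \approx -714.0 + 305.76 i$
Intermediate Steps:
$U = -17 + i \sqrt{53}$ ($U = \sqrt{-53} - 17 = i \sqrt{53} - 17 = -17 + i \sqrt{53} \approx -17.0 + 7.2801 i$)
$42 U = 42 \left(-17 + i \sqrt{53}\right) = -714 + 42 i \sqrt{53}$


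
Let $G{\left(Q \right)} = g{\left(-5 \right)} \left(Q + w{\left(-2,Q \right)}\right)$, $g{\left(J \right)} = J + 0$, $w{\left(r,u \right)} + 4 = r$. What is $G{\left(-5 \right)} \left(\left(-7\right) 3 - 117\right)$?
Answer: $-7590$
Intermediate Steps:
$w{\left(r,u \right)} = -4 + r$
$g{\left(J \right)} = J$
$G{\left(Q \right)} = 30 - 5 Q$ ($G{\left(Q \right)} = - 5 \left(Q - 6\right) = - 5 \left(-6 + Q\right) = 30 - 5 Q$)
$G{\left(-5 \right)} \left(\left(-7\right) 3 - 117\right) = \left(30 - -25\right) \left(\left(-7\right) 3 - 117\right) = \left(30 + 25\right) \left(-21 - 117\right) = 55 \left(-138\right) = -7590$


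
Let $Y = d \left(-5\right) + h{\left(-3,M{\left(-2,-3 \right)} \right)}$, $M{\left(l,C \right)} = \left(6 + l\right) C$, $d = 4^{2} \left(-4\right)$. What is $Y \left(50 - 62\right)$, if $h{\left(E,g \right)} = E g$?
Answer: $-4272$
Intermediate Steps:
$d = -64$ ($d = 16 \left(-4\right) = -64$)
$M{\left(l,C \right)} = C \left(6 + l\right)$
$Y = 356$ ($Y = \left(-64\right) \left(-5\right) - 3 \left(- 3 \left(6 - 2\right)\right) = 320 - 3 \left(\left(-3\right) 4\right) = 320 - -36 = 320 + 36 = 356$)
$Y \left(50 - 62\right) = 356 \left(50 - 62\right) = 356 \left(-12\right) = -4272$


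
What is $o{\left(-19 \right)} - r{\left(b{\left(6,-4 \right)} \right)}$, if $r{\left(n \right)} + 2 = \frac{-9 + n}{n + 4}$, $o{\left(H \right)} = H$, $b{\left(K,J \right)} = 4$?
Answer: $- \frac{131}{8} \approx -16.375$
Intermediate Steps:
$r{\left(n \right)} = -2 + \frac{-9 + n}{4 + n}$ ($r{\left(n \right)} = -2 + \frac{-9 + n}{n + 4} = -2 + \frac{-9 + n}{4 + n}$)
$o{\left(-19 \right)} - r{\left(b{\left(6,-4 \right)} \right)} = -19 - \frac{-17 - 4}{4 + 4} = -19 - \frac{-17 - 4}{8} = -19 - \frac{1}{8} \left(-21\right) = -19 - - \frac{21}{8} = -19 + \frac{21}{8} = - \frac{131}{8}$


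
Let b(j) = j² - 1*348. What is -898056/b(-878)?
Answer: -112257/96317 ≈ -1.1655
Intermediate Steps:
b(j) = -348 + j² (b(j) = j² - 348 = -348 + j²)
-898056/b(-878) = -898056/(-348 + (-878)²) = -898056/(-348 + 770884) = -898056/770536 = -898056*1/770536 = -112257/96317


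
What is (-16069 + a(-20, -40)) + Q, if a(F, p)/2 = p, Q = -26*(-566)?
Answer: -1433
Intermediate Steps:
Q = 14716
a(F, p) = 2*p
(-16069 + a(-20, -40)) + Q = (-16069 + 2*(-40)) + 14716 = (-16069 - 80) + 14716 = -16149 + 14716 = -1433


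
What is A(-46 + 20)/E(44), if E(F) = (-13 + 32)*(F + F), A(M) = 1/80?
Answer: 1/133760 ≈ 7.4761e-6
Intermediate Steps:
A(M) = 1/80
E(F) = 38*F (E(F) = 19*(2*F) = 38*F)
A(-46 + 20)/E(44) = 1/(80*((38*44))) = (1/80)/1672 = (1/80)*(1/1672) = 1/133760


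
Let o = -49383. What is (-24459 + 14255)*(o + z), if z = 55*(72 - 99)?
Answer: 519057072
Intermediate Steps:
z = -1485 (z = 55*(-27) = -1485)
(-24459 + 14255)*(o + z) = (-24459 + 14255)*(-49383 - 1485) = -10204*(-50868) = 519057072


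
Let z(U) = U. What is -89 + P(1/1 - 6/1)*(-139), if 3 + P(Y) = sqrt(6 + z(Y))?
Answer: 189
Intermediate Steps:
P(Y) = -3 + sqrt(6 + Y)
-89 + P(1/1 - 6/1)*(-139) = -89 + (-3 + sqrt(6 + (1/1 - 6/1)))*(-139) = -89 + (-3 + sqrt(6 + (1*1 - 6*1)))*(-139) = -89 + (-3 + sqrt(6 + (1 - 6)))*(-139) = -89 + (-3 + sqrt(6 - 5))*(-139) = -89 + (-3 + sqrt(1))*(-139) = -89 + (-3 + 1)*(-139) = -89 - 2*(-139) = -89 + 278 = 189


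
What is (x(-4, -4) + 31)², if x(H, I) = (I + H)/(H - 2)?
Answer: 9409/9 ≈ 1045.4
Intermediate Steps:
x(H, I) = (H + I)/(-2 + H)
(x(-4, -4) + 31)² = ((-4 - 4)/(-2 - 4) + 31)² = (-8/(-6) + 31)² = (-⅙*(-8) + 31)² = (4/3 + 31)² = (97/3)² = 9409/9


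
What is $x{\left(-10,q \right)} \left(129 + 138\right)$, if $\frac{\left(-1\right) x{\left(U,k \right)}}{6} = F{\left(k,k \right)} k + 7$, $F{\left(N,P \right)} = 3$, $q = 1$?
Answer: $-16020$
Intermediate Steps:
$x{\left(U,k \right)} = -42 - 18 k$ ($x{\left(U,k \right)} = - 6 \left(3 k + 7\right) = - 6 \left(7 + 3 k\right) = -42 - 18 k$)
$x{\left(-10,q \right)} \left(129 + 138\right) = \left(-42 - 18\right) \left(129 + 138\right) = \left(-42 - 18\right) 267 = \left(-60\right) 267 = -16020$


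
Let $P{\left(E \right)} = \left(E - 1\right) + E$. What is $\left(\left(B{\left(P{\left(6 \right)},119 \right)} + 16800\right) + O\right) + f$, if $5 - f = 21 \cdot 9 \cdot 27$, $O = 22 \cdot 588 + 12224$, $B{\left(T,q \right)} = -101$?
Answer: $36761$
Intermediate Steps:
$P{\left(E \right)} = -1 + 2 E$ ($P{\left(E \right)} = \left(-1 + E\right) + E = -1 + 2 E$)
$O = 25160$ ($O = 12936 + 12224 = 25160$)
$f = -5098$ ($f = 5 - 21 \cdot 9 \cdot 27 = 5 - 189 \cdot 27 = 5 - 5103 = -5098$)
$\left(\left(B{\left(P{\left(6 \right)},119 \right)} + 16800\right) + O\right) + f = \left(\left(-101 + 16800\right) + 25160\right) - 5098 = \left(16699 + 25160\right) - 5098 = 41859 - 5098 = 36761$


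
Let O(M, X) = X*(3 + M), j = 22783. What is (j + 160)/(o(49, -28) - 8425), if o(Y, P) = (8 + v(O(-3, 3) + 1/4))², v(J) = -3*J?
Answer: -367088/133959 ≈ -2.7403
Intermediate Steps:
o(Y, P) = 841/16 (o(Y, P) = (8 - 3*(3*(3 - 3) + 1/4))² = (8 - 3*(3*0 + ¼))² = (8 - 3*(0 + ¼))² = (8 - 3*¼)² = (8 - ¾)² = (29/4)² = 841/16)
(j + 160)/(o(49, -28) - 8425) = (22783 + 160)/(841/16 - 8425) = 22943/(-133959/16) = 22943*(-16/133959) = -367088/133959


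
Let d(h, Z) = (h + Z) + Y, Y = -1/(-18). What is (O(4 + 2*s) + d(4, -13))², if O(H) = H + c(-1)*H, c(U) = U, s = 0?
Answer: 25921/324 ≈ 80.003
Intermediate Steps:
Y = 1/18 (Y = -1*(-1/18) = 1/18 ≈ 0.055556)
d(h, Z) = 1/18 + Z + h (d(h, Z) = (h + Z) + 1/18 = (Z + h) + 1/18 = 1/18 + Z + h)
O(H) = 0 (O(H) = H - H = 0)
(O(4 + 2*s) + d(4, -13))² = (0 + (1/18 - 13 + 4))² = (0 - 161/18)² = (-161/18)² = 25921/324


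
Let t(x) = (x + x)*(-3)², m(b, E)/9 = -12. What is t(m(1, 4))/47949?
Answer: -648/15983 ≈ -0.040543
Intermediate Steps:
m(b, E) = -108 (m(b, E) = 9*(-12) = -108)
t(x) = 18*x (t(x) = (2*x)*9 = 18*x)
t(m(1, 4))/47949 = (18*(-108))/47949 = -1944*1/47949 = -648/15983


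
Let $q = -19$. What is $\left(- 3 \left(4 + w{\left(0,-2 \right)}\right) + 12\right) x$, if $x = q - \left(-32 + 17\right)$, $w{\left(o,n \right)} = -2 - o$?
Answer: $-24$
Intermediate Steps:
$x = -4$ ($x = -19 - \left(-32 + 17\right) = -19 - -15 = -19 + 15 = -4$)
$\left(- 3 \left(4 + w{\left(0,-2 \right)}\right) + 12\right) x = \left(- 3 \left(4 - 2\right) + 12\right) \left(-4\right) = \left(\left(-3\right) 2 + 12\right) \left(-4\right) = \left(-6 + 12\right) \left(-4\right) = 6 \left(-4\right) = -24$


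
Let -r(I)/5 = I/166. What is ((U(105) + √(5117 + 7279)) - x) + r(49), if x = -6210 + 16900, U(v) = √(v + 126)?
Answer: -1774785/166 + √231 + 2*√3099 ≈ -10565.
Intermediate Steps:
U(v) = √(126 + v)
x = 10690
r(I) = -5*I/166
((U(105) + √(5117 + 7279)) - x) + r(49) = ((√(126 + 105) + √(5117 + 7279)) - 1*10690) - 5/166*49 = ((√231 + √12396) - 10690) - 245/166 = ((√231 + 2*√3099) - 10690) - 245/166 = (-10690 + √231 + 2*√3099) - 245/166 = -1774785/166 + √231 + 2*√3099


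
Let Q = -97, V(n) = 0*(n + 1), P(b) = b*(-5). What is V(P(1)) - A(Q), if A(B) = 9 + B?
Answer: 88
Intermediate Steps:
P(b) = -5*b
V(n) = 0 (V(n) = 0*(1 + n) = 0)
V(P(1)) - A(Q) = 0 - (9 - 97) = 0 - 1*(-88) = 0 + 88 = 88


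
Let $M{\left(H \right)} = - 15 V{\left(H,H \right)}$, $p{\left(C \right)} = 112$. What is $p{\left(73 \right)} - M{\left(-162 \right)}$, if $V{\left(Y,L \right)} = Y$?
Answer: $-2318$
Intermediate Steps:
$M{\left(H \right)} = - 15 H$
$p{\left(73 \right)} - M{\left(-162 \right)} = 112 - \left(-15\right) \left(-162\right) = 112 - 2430 = -2318$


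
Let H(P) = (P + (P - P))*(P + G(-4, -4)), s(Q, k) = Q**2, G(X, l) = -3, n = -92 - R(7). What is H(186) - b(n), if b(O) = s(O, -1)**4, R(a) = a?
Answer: -9227446944245163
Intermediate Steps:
n = -99 (n = -92 - 1*7 = -92 - 7 = -99)
H(P) = P*(-3 + P) (H(P) = (P + (P - P))*(P - 3) = (P + 0)*(-3 + P) = P*(-3 + P))
b(O) = O**8 (b(O) = (O**2)**4 = O**8)
H(186) - b(n) = 186*(-3 + 186) - 1*(-99)**8 = 186*183 - 1*9227446944279201 = 34038 - 9227446944279201 = -9227446944245163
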